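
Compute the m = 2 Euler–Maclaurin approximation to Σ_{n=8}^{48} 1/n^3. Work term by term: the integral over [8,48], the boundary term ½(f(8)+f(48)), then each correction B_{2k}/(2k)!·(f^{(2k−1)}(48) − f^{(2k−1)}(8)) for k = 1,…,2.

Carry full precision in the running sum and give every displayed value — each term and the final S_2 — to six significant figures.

The integral term ∫_8^48 1/x^3 dx = 0.00759549.
Endpoint term: (f(8) + f(48))/2 = (0.00195312 + 9.04225e-06)/2 = 0.000981084.
So far: 0.00857657.
Correction k=1: B_{2}/2! · (f^{(1)}(48) − f^{(1)}(8)) = 1/12 · (-5.65140e-07 − (-0.000732422)) = 6.09881e-05.
Partial sum through k=1: 0.00863756.
Correction k=2: B_{4}/4! · (f^{(3)}(48) − f^{(3)}(8)) = −1/720 · (-4.90573e-09 − (-0.000228882)) = -3.17885e-07.

S_2 ≈ 0.00863724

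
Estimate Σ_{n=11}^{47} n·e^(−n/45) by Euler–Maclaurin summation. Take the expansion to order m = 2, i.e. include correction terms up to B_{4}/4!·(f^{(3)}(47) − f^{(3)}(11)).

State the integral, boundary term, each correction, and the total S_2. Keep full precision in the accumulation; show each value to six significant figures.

∫_11^47 x·e^(−x/45) dx evaluates to 516.698.
Endpoint term: (f(11) + f(47))/2 = (8.61453 + 16.5387)/2 = 12.5766.
Running total after boundary: 529.275.
k=1: B_{2}/(2)! × [f^{(1)}(47) − f^{(1)}(11)] = 1/12 × (-0.0156394 − 0.591705) = -0.0506121.
Partial sum through k=1: 529.224.
k=2: B_{4}/(4)! × [f^{(3)}(47) − f^{(3)}(11)] = −1/720 × (0.000339820 − 0.00106567) = 1.00813e-06.

S_2 ≈ 529.224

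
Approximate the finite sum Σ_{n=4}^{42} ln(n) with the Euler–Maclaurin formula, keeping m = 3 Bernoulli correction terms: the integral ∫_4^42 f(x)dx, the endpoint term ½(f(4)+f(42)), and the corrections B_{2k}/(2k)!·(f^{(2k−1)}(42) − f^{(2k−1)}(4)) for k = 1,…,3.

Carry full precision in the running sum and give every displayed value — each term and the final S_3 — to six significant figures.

S_3 ≈ 115.980

∫_4^42 ln(x) dx evaluates to 113.437.
½[f(4) + f(42)] = ½[1.38629 + 3.73767] = 2.56198.
Integral + boundary = 115.999.
k=1: B_{2}/(2)! × [f^{(1)}(42) − f^{(1)}(4)] = 1/12 × (0.0238095 − 0.250000) = -0.0188492.
After k=1: 115.980.
k=2: B_{4}/(4)! × [f^{(3)}(42) − f^{(3)}(4)] = −1/720 × (2.69949e-05 − 0.0312500) = 4.33653e-05.
After k=2: 115.980.
k=3: B_{6}/(6)! × [f^{(5)}(42) − f^{(5)}(4)] = 1/30240 × (1.83639e-07 − 0.0234375) = -7.75044e-07.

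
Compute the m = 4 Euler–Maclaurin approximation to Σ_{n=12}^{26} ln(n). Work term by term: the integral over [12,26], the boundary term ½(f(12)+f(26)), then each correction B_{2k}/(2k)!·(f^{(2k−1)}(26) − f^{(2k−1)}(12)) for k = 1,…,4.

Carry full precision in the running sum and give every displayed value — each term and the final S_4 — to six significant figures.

∫_12^26 ln(x) dx evaluates to 40.8916.
Endpoint term: (f(12) + f(26))/2 = (2.48491 + 3.25810)/2 = 2.87150.
Running total after boundary: 43.7631.
k=1: B_{2}/(2)! × [f^{(1)}(26) − f^{(1)}(12)] = 1/12 × (0.0384615 − 0.0833333) = -0.00373932.
Running total after k=1: 43.7594.
k=2: B_{4}/(4)! × [f^{(3)}(26) − f^{(3)}(12)] = −1/720 × (0.000113792 − 0.00115741) = 1.44947e-06.
Running total after k=2: 43.7594.
k=3: B_{6}/(6)! × [f^{(5)}(26) − f^{(5)}(12)] = 1/30240 × (2.01997e-06 − 9.64506e-05) = -3.12271e-09.
Running total after k=3: 43.7594.
k=4: B_{8}/(8)! × [f^{(7)}(26) − f^{(7)}(12)] = −1/1209600 × (8.96436e-08 − 2.00939e-05) = 1.65379e-11.

S_4 ≈ 43.7594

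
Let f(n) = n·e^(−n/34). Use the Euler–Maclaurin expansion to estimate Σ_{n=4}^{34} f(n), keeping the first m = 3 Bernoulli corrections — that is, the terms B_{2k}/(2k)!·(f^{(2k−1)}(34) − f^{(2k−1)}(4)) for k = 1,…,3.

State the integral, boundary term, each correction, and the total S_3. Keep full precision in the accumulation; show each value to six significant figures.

Integral: ∫_4^34 x·e^(−x/34) dx = 298.063.
Boundary: ½(f(4) + f(34)) = ½(3.55604 + 12.5079) = 8.03197.
So far: 306.095.
k=1: B_{2}/(2)! × [f^{(1)}(34) − f^{(1)}(4)] = 1/12 × (0.00000 − 0.784420) = -0.0653684.
Running total after k=1: 306.030.
k=2: B_{4}/(4)! × [f^{(3)}(34) − f^{(3)}(4)] = −1/720 × (0.000636470 − 0.00221664) = 2.19469e-06.
Running total after k=2: 306.030.
k=3: B_{6}/(6)! × [f^{(5)}(34) − f^{(5)}(4)] = 1/30240 × (1.10116e-06 − 3.24803e-06) = -7.09944e-11.

S_3 ≈ 306.030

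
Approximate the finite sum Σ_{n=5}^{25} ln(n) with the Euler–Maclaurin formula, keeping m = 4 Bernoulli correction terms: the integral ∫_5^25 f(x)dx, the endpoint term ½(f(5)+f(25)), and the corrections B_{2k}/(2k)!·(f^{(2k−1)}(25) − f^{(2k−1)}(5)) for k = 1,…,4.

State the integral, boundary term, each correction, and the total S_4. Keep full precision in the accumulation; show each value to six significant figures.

S_4 ≈ 54.8256

∫_5^25 ln(x) dx evaluates to 52.4247.
Boundary: ½(f(5) + f(25)) = ½(1.60944 + 3.21888) = 2.41416.
So far: 54.8389.
Order-1 term: 1/12 · (0.0400000 − 0.200000) = -0.0133333.
Partial sum through k=1: 54.8255.
Order-2 term: −1/720 · (0.000128000 − 0.0160000) = 2.20444e-05.
Partial sum through k=2: 54.8256.
Order-3 term: 1/30240 · (2.45760e-06 − 0.00768000) = -2.53887e-07.
Partial sum through k=3: 54.8256.
Order-4 term: −1/1209600 · (1.17965e-07 − 0.00921600) = 7.61895e-09.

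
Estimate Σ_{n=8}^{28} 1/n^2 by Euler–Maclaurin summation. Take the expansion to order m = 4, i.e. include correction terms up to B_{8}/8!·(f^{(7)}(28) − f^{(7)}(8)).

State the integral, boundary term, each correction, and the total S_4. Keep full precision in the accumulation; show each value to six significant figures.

The integral term ∫_8^28 1/x^2 dx = 0.0892857.
Boundary: ½(f(8) + f(28)) = ½(0.0156250 + 0.00127551) = 0.00845026.
Running total after boundary: 0.0977360.
k=1: B_{2}/(2)! × [f^{(1)}(28) − f^{(1)}(8)] = 1/12 × (-9.11079e-05 − (-0.00390625)) = 0.000317929.
Running total after k=1: 0.0980539.
k=2: B_{4}/(4)! × [f^{(3)}(28) − f^{(3)}(8)] = −1/720 × (-1.39451e-06 − (-0.000732422)) = -1.01532e-06.
Running total after k=2: 0.0980529.
k=3: B_{6}/(6)! × [f^{(5)}(28) − f^{(5)}(8)] = 1/30240 × (-5.33613e-08 − (-0.000343323)) = 1.13515e-08.
Running total after k=3: 0.0980529.
k=4: B_{8}/(8)! × [f^{(7)}(28) − f^{(7)}(8)] = −1/1209600 × (-3.81152e-09 − (-0.000300407)) = -2.48350e-10.

S_4 ≈ 0.0980529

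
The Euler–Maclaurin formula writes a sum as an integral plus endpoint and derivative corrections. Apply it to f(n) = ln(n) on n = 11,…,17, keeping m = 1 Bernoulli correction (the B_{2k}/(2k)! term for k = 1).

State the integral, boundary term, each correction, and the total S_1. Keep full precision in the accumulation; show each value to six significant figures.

∫_11^17 ln(x) dx evaluates to 15.7878.
Boundary: ½(f(11) + f(17)) = ½(2.39790 + 2.83321) = 2.61555.
Integral + boundary = 18.4033.
k=1: B_{2}/(2)! × [f^{(1)}(17) − f^{(1)}(11)] = 1/12 × (0.0588235 − 0.0909091) = -0.00267380.

S_1 ≈ 18.4007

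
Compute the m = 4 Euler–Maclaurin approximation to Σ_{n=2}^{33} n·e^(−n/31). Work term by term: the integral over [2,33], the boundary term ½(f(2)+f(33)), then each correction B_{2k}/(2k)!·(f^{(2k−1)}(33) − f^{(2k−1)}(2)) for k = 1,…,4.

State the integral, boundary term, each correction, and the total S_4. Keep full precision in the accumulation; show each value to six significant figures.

S_4 ≈ 281.366

The integral term ∫_2^33 x·e^(−x/31) dx = 274.813.
Boundary: ½(f(2) + f(33)) = ½(1.87504 + 11.3815) = 6.62828.
So far: 281.441.
k=1: B_{2}/(2)! × [f^{(1)}(33) − f^{(1)}(2)] = 1/12 × (-0.0222513 − 0.877036) = -0.0749406.
Running total after k=1: 281.366.
k=2: B_{4}/(4)! × [f^{(3)}(33) − f^{(3)}(2)] = −1/720 × (0.000694629 − 0.00286376) = 3.01269e-06.
Running total after k=2: 281.366.
k=3: B_{6}/(6)! × [f^{(5)}(33) − f^{(5)}(2)] = 1/30240 × (1.46973e-06 − 5.01030e-06) = -1.17082e-10.
Running total after k=3: 281.366.
k=4: B_{8}/(8)! × [f^{(7)}(33) − f^{(7)}(2)] = −1/1209600 × (2.30660e-09 − 7.32635e-09) = 4.14992e-15.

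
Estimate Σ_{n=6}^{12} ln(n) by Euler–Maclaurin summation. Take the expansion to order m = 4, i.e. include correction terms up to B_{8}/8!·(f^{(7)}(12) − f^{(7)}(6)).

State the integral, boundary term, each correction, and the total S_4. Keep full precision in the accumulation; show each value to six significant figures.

S_4 ≈ 15.1997

The integral term ∫_6^12 ln(x) dx = 13.0683.
Boundary: ½(f(6) + f(12)) = ½(1.79176 + 2.48491) = 2.13833.
Running total after boundary: 15.2067.
Correction k=1: B_{2}/2! · (f^{(1)}(12) − f^{(1)}(6)) = 1/12 · (0.0833333 − 0.166667) = -0.00694444.
After k=1: 15.1997.
Correction k=2: B_{4}/4! · (f^{(3)}(12) − f^{(3)}(6)) = −1/720 · (0.00115741 − 0.00925926) = 1.12526e-05.
After k=2: 15.1997.
Correction k=3: B_{6}/6! · (f^{(5)}(12) − f^{(5)}(6)) = 1/30240 · (9.64506e-05 − 0.00308642) = -9.88746e-08.
After k=3: 15.1997.
Correction k=4: B_{8}/8! · (f^{(7)}(12) − f^{(7)}(6)) = −1/1209600 · (2.00939e-05 − 0.00257202) = 2.10972e-09.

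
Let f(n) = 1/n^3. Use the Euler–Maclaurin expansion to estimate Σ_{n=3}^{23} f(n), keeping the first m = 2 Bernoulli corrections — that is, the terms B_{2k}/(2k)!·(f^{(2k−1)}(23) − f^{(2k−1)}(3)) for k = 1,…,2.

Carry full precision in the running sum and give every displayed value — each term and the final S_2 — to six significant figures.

S_2 ≈ 0.0761412

The integral term ∫_3^23 1/x^3 dx = 0.0546104.
½[f(3) + f(23)] = ½[0.0370370 + 8.21895e-05] = 0.0185596.
Running total after boundary: 0.0731700.
k=1: B_{2}/(2)! × [f^{(1)}(23) − f^{(1)}(3)] = 1/12 × (-1.07204e-05 − (-0.0370370)) = 0.00308553.
After k=1: 0.0762555.
k=2: B_{4}/(4)! × [f^{(3)}(23) − f^{(3)}(3)] = −1/720 × (-4.05307e-07 − (-0.0823045)) = -0.000114311.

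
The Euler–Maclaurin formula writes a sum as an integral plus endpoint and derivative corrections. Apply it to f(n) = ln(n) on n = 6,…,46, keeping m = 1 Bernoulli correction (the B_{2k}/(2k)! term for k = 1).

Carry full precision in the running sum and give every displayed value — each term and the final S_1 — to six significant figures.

Integral: ∫_6^46 ln(x) dx = 125.367.
½[f(6) + f(46)] = ½[1.79176 + 3.82864] = 2.81020.
Running total after boundary: 128.177.
Correction k=1: B_{2}/2! · (f^{(1)}(46) − f^{(1)}(6)) = 1/12 · (0.0217391 − 0.166667) = -0.0120773.

S_1 ≈ 128.165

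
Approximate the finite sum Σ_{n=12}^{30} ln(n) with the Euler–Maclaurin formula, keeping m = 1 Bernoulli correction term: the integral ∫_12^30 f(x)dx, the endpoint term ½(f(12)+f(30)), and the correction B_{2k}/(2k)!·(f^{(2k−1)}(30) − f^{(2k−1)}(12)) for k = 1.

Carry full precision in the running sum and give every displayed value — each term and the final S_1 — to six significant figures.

S_1 ≈ 57.1559

∫_12^30 ln(x) dx evaluates to 54.2170.
½[f(12) + f(30)] = ½[2.48491 + 3.40120] = 2.94305.
So far: 57.1601.
k=1: B_{2}/(2)! × [f^{(1)}(30) − f^{(1)}(12)] = 1/12 × (0.0333333 − 0.0833333) = -0.00416667.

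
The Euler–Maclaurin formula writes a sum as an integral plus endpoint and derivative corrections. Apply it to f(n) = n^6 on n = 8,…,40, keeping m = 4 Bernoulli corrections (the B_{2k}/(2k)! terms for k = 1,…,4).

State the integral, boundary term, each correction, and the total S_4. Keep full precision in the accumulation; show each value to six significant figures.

S_4 ≈ 2.55047e+10

The integral term ∫_8^40 x^6 dx = 2.34054e+10.
Boundary: ½(f(8) + f(40)) = ½(262144 + 4.09600e+09) = 2.04813e+09.
So far: 2.54535e+10.
Correction k=1: B_{2}/2! · (f^{(1)}(40) − f^{(1)}(8)) = 1/12 · (6.14400e+08 − 196608) = 5.11836e+07.
Partial sum through k=1: 2.55047e+10.
Correction k=2: B_{4}/4! · (f^{(3)}(40) − f^{(3)}(8)) = −1/720 · (7.68000e+06 − 61440.0) = -10581.3.
Partial sum through k=2: 2.55047e+10.
Correction k=3: B_{6}/6! · (f^{(5)}(40) − f^{(5)}(8)) = 1/30240 · (28800.0 − 5760.00) = 0.761905.
Partial sum through k=3: 2.55047e+10.
Correction k=4: B_{8}/8! · (f^{(7)}(40) − f^{(7)}(8)) = −1/1209600 · (0.00000 − 0.00000) = 0.00000.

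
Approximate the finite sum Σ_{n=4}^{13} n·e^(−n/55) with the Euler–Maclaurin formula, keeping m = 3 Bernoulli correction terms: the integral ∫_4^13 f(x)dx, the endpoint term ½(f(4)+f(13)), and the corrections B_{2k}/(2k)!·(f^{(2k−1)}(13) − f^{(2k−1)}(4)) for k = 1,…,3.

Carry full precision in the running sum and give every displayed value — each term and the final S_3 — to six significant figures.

∫_4^13 x·e^(−x/55) dx evaluates to 64.6717.
½[f(4) + f(13)] = ½[3.71942 + 10.2634] = 6.99142.
Integral + boundary = 71.6631.
k=1: B_{2}/(2)! × [f^{(1)}(13) − f^{(1)}(4)] = 1/12 × (0.602886 − 0.862229) = -0.0216119.
Partial sum through k=1: 71.6415.
k=2: B_{4}/(4)! × [f^{(3)}(13) − f^{(3)}(4)] = −1/720 × (0.000721280 − 0.000899814) = 2.47963e-07.
Partial sum through k=2: 71.6415.
k=3: B_{6}/(6)! × [f^{(5)}(13) − f^{(5)}(4)] = 1/30240 × (4.10995e-07 − 5.00692e-07) = -2.96618e-12.

S_3 ≈ 71.6415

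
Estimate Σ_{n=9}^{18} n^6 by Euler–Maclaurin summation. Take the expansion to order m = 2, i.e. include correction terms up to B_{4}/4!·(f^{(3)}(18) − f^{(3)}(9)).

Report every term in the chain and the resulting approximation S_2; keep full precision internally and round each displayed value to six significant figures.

S_2 ≈ 1.04963e+08

∫_9^18 x^6 dx evaluates to 8.67767e+07.
Boundary: ½(f(9) + f(18)) = ½(531441 + 3.40122e+07) = 1.72718e+07.
Integral + boundary = 1.04049e+08.
Correction k=1: B_{2}/2! · (f^{(1)}(18) − f^{(1)}(9)) = 1/12 · (1.13374e+07 − 354294) = 915260.
After k=1: 1.04964e+08.
Correction k=2: B_{4}/4! · (f^{(3)}(18) − f^{(3)}(9)) = −1/720 · (699840 − 87480.0) = -850.500.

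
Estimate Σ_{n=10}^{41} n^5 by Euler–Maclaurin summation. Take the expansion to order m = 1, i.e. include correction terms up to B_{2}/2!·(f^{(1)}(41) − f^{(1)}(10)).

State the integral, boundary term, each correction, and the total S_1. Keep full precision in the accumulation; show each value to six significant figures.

S_1 ≈ 8.50669e+08

Integral: ∫_10^41 x^5 dx = 7.91517e+08.
Endpoint term: (f(10) + f(41))/2 = (100000 + 1.15856e+08)/2 = 5.79781e+07.
So far: 8.49495e+08.
Correction k=1: B_{2}/2! · (f^{(1)}(41) − f^{(1)}(10)) = 1/12 · (1.41288e+07 − 50000.0) = 1.17323e+06.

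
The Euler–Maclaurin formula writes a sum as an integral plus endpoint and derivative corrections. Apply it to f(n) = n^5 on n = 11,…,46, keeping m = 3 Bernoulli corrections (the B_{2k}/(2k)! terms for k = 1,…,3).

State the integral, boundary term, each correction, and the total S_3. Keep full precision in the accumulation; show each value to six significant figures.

S_3 ≈ 1.68368e+09

Integral: ∫_11^46 x^5 dx = 1.57875e+09.
½[f(11) + f(46)] = ½[161051 + 2.05963e+08] = 1.03062e+08.
Running total after boundary: 1.68182e+09.
Order-1 term: 1/12 · (2.23873e+07 − 73205.0) = 1.85951e+06.
Running total after k=1: 1.68368e+09.
Order-2 term: −1/720 · (126960 − 7260.00) = -166.250.
Running total after k=2: 1.68368e+09.
Order-3 term: 1/30240 · (120.000 − 120.000) = 0.00000.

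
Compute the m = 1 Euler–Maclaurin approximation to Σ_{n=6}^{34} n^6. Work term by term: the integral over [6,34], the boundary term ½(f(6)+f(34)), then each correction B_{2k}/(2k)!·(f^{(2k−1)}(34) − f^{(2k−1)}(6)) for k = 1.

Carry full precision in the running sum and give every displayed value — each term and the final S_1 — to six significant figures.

S_1 ≈ 8.29844e+09

The integral term ∫_6^34 x^6 dx = 7.50330e+09.
Endpoint term: (f(6) + f(34))/2 = (46656.0 + 1.54480e+09)/2 = 7.72426e+08.
Integral + boundary = 8.27572e+09.
k=1: B_{2}/(2)! × [f^{(1)}(34) − f^{(1)}(6)] = 1/12 × (2.72613e+08 − 46656.0) = 2.27138e+07.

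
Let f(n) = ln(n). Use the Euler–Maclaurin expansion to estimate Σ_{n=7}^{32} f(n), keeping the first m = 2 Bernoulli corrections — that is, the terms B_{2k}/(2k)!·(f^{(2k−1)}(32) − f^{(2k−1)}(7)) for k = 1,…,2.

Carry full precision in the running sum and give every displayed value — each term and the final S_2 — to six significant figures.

S_2 ≈ 74.9787

The integral term ∫_7^32 ln(x) dx = 72.2822.
½[f(7) + f(32)] = ½[1.94591 + 3.46574] = 2.70582.
Integral + boundary = 74.9880.
Correction k=1: B_{2}/2! · (f^{(1)}(32) − f^{(1)}(7)) = 1/12 · (0.0312500 − 0.142857) = -0.00930060.
Partial sum through k=1: 74.9787.
Correction k=2: B_{4}/4! · (f^{(3)}(32) − f^{(3)}(7)) = −1/720 · (6.10352e-05 − 0.00583090) = 8.01371e-06.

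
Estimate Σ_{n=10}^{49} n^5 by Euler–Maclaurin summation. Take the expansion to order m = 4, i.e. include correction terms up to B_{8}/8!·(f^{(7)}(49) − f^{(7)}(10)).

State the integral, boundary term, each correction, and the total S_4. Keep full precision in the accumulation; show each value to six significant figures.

Integral: ∫_10^49 x^5 dx = 2.30671e+09.
Endpoint term: (f(10) + f(49))/2 = (100000 + 2.82475e+08)/2 = 1.41288e+08.
Integral + boundary = 2.44800e+09.
Correction k=1: B_{2}/2! · (f^{(1)}(49) − f^{(1)}(10)) = 1/12 · (2.88240e+07 − 50000.0) = 2.39783e+06.
After k=1: 2.45040e+09.
Correction k=2: B_{4}/4! · (f^{(3)}(49) − f^{(3)}(10)) = −1/720 · (144060 − 6000.00) = -191.750.
After k=2: 2.45040e+09.
Correction k=3: B_{6}/6! · (f^{(5)}(49) − f^{(5)}(10)) = 1/30240 · (120.000 − 120.000) = 0.00000.
After k=3: 2.45040e+09.
Correction k=4: B_{8}/8! · (f^{(7)}(49) − f^{(7)}(10)) = −1/1209600 · (0.00000 − 0.00000) = 0.00000.

S_4 ≈ 2.45040e+09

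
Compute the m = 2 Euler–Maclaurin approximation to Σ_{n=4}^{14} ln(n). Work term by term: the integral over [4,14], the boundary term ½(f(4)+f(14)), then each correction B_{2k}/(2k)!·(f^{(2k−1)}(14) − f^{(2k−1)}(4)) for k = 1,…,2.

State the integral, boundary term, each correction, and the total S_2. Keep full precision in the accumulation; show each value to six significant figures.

S_2 ≈ 23.3995

∫_4^14 ln(x) dx evaluates to 21.4016.
Boundary: ½(f(4) + f(14)) = ½(1.38629 + 2.63906) = 2.01268.
So far: 23.4143.
Order-1 term: 1/12 · (0.0714286 − 0.250000) = -0.0148810.
After k=1: 23.3994.
Order-2 term: −1/720 · (0.000728863 − 0.0312500) = 4.23905e-05.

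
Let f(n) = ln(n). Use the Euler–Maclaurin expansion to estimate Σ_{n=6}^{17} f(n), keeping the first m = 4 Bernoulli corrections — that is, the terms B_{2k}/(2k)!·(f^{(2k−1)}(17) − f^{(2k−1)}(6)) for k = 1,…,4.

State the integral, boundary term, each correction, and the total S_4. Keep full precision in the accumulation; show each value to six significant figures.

S_4 ≈ 28.7176

Integral: ∫_6^17 ln(x) dx = 26.4141.
Endpoint term: (f(6) + f(17))/2 = (1.79176 + 2.83321)/2 = 2.31249.
So far: 28.7266.
k=1: B_{2}/(2)! × [f^{(1)}(17) − f^{(1)}(6)] = 1/12 × (0.0588235 − 0.166667) = -0.00898693.
After k=1: 28.7176.
k=2: B_{4}/(4)! × [f^{(3)}(17) − f^{(3)}(6)] = −1/720 × (0.000407083 − 0.00925926) = 1.22947e-05.
After k=2: 28.7176.
k=3: B_{6}/(6)! × [f^{(5)}(17) − f^{(5)}(6)] = 1/30240 × (1.69031e-05 − 0.00308642) = -1.01505e-07.
After k=3: 28.7176.
k=4: B_{8}/(8)! × [f^{(7)}(17) − f^{(7)}(6)] = −1/1209600 × (1.75465e-06 − 0.00257202) = 2.12489e-09.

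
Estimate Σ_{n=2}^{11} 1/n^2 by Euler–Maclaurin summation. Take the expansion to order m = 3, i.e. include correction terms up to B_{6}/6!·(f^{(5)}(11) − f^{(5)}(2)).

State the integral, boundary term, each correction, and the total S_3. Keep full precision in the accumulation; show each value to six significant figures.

S_3 ≈ 0.558076

Integral: ∫_2^11 1/x^2 dx = 0.409091.
Endpoint term: (f(2) + f(11))/2 = (0.250000 + 0.00826446)/2 = 0.129132.
So far: 0.538223.
k=1: B_{2}/(2)! × [f^{(1)}(11) − f^{(1)}(2)] = 1/12 × (-0.00150263 − (-0.250000)) = 0.0207081.
Partial sum through k=1: 0.558931.
k=2: B_{4}/(4)! × [f^{(3)}(11) − f^{(3)}(2)] = −1/720 × (-0.000149021 − (-0.750000)) = -0.00104146.
Partial sum through k=2: 0.557890.
k=3: B_{6}/(6)! × [f^{(5)}(11) − f^{(5)}(2)] = 1/30240 × (-3.69474e-05 − (-5.62500)) = 0.000186011.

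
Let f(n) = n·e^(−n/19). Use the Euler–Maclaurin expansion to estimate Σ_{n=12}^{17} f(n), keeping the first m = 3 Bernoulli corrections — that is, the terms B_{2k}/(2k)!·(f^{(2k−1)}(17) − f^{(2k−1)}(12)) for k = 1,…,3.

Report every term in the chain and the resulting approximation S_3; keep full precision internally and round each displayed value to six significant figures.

S_3 ≈ 40.2923

∫_12^17 x·e^(−x/19) dx evaluates to 33.6405.
Endpoint term: (f(12) + f(17))/2 = (6.38102 + 6.94816)/2 = 6.66459.
Integral + boundary = 40.3051.
k=1: B_{2}/(2)! × [f^{(1)}(17) − f^{(1)}(12)] = 1/12 × (0.0430226 − 0.195908) = -0.0127405.
Partial sum through k=1: 40.2923.
k=2: B_{4}/(4)! × [f^{(3)}(17) − f^{(3)}(12)] = −1/720 × (0.00238353 − 0.00348867) = 1.53493e-06.
Partial sum through k=2: 40.2923.
k=3: B_{6}/(6)! × [f^{(5)}(17) − f^{(5)}(12)] = 1/30240 × (1.28750e-05 − 1.78246e-05) = -1.63676e-10.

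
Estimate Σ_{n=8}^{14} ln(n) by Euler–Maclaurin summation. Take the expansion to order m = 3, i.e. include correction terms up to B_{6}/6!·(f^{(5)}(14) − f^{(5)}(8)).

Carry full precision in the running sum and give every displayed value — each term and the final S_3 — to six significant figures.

∫_8^14 ln(x) dx evaluates to 14.3113.
½[f(8) + f(14)] = ½[2.07944 + 2.63906] = 2.35925.
Integral + boundary = 16.6705.
k=1: B_{2}/(2)! × [f^{(1)}(14) − f^{(1)}(8)] = 1/12 × (0.0714286 − 0.125000) = -0.00446429.
Running total after k=1: 16.6661.
k=2: B_{4}/(4)! × [f^{(3)}(14) − f^{(3)}(8)] = −1/720 × (0.000728863 − 0.00390625) = 4.41304e-06.
Running total after k=2: 16.6661.
k=3: B_{6}/(6)! × [f^{(5)}(14) − f^{(5)}(8)] = 1/30240 × (4.46243e-05 − 0.000732422) = -2.27446e-08.

S_3 ≈ 16.6661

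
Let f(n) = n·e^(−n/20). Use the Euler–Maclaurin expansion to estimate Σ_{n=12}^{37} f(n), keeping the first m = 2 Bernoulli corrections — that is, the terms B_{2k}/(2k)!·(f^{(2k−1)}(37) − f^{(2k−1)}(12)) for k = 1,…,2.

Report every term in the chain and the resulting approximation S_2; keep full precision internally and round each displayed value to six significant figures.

Integral: ∫_12^37 x·e^(−x/20) dx = 171.989.
½[f(12) + f(37)] = ½[6.58574 + 5.81778] = 6.20176.
So far: 178.191.
k=1: B_{2}/(2)! × [f^{(1)}(37) − f^{(1)}(12)] = 1/12 × (-0.133652 − 0.219525) = -0.0294314.
Partial sum through k=1: 178.161.
k=2: B_{4}/(4)! × [f^{(3)}(37) − f^{(3)}(12)] = −1/720 × (0.000452057 − 0.00329287) = 3.94557e-06.

S_2 ≈ 178.161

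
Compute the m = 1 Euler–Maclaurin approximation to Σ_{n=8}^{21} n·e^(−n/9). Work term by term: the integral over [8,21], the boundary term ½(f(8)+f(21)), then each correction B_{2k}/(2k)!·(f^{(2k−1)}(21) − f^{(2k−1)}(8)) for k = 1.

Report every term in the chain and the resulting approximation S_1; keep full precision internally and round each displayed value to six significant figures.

S_1 ≈ 39.3658

∫_8^21 x·e^(−x/9) dx evaluates to 36.7177.
Endpoint term: (f(8) + f(21))/2 = (3.28890 + 2.03641)/2 = 2.66265.
Running total after boundary: 39.3804.
Order-1 term: 1/12 · (-0.129296 − 0.0456791) = -0.0145813.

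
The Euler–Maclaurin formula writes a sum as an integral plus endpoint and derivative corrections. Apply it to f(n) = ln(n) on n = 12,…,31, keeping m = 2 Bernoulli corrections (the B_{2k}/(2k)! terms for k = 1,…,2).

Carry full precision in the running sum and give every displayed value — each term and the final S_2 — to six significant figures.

Integral: ∫_12^31 ln(x) dx = 57.6347.
Endpoint term: (f(12) + f(31))/2 = (2.48491 + 3.43399)/2 = 2.95945.
So far: 60.5942.
Order-1 term: 1/12 · (0.0322581 − 0.0833333) = -0.00425627.
After k=1: 60.5899.
Order-2 term: −1/720 · (6.71344e-05 − 0.00115741) = 1.51427e-06.

S_2 ≈ 60.5899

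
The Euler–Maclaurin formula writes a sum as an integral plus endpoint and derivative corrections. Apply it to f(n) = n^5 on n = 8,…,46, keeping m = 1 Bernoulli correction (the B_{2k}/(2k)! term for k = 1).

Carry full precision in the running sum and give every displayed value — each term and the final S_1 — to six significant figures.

The integral term ∫_8^46 x^5 dx = 1.57901e+09.
Endpoint term: (f(8) + f(46))/2 = (32768.0 + 2.05963e+08)/2 = 1.02998e+08.
So far: 1.68200e+09.
k=1: B_{2}/(2)! × [f^{(1)}(46) − f^{(1)}(8)] = 1/12 × (2.23873e+07 − 20480.0) = 1.86390e+06.

S_1 ≈ 1.68387e+09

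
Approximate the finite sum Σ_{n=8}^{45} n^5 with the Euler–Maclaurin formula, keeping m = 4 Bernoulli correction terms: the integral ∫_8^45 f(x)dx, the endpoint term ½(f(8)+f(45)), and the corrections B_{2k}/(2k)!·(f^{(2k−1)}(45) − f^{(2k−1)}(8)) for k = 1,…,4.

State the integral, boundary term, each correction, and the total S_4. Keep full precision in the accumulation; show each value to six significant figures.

S_4 ≈ 1.47790e+09

Integral: ∫_8^45 x^5 dx = 1.38392e+09.
Boundary: ½(f(8) + f(45)) = ½(32768.0 + 1.84528e+08) = 9.22804e+07.
So far: 1.47620e+09.
k=1: B_{2}/(2)! × [f^{(1)}(45) − f^{(1)}(8)] = 1/12 × (2.05031e+07 − 20480.0) = 1.70689e+06.
Running total after k=1: 1.47790e+09.
k=2: B_{4}/(4)! × [f^{(3)}(45) − f^{(3)}(8)] = −1/720 × (121500 − 3840.00) = -163.417.
Running total after k=2: 1.47790e+09.
k=3: B_{6}/(6)! × [f^{(5)}(45) − f^{(5)}(8)] = 1/30240 × (120.000 − 120.000) = 0.00000.
Running total after k=3: 1.47790e+09.
k=4: B_{8}/(8)! × [f^{(7)}(45) − f^{(7)}(8)] = −1/1209600 × (0.00000 − 0.00000) = 0.00000.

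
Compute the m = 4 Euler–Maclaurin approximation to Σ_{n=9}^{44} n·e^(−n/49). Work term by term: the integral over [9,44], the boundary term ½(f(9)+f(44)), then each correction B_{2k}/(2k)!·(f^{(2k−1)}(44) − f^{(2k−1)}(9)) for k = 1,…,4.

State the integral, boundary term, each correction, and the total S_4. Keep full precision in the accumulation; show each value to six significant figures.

The integral term ∫_9^44 x·e^(−x/49) dx = 508.611.
Endpoint term: (f(9) + f(44))/2 = (7.48987 + 17.9256)/2 = 12.7077.
So far: 521.319.
k=1: B_{2}/(2)! × [f^{(1)}(44) − f^{(1)}(9)] = 1/12 × (0.0415715 − 0.679353) = -0.0531485.
Running total after k=1: 521.265.
k=2: B_{4}/(4)! × [f^{(3)}(44) − f^{(3)}(9)] = −1/720 × (0.000356673 − 0.000976163) = 8.60403e-07.
Running total after k=2: 521.265.
k=3: B_{6}/(6)! × [f^{(5)}(44) − f^{(5)}(9)] = 1/30240 × (2.89892e-07 − 6.95286e-07) = -1.34059e-11.
Running total after k=3: 521.265.
k=4: B_{8}/(8)! × [f^{(7)}(44) − f^{(7)}(9)] = −1/1209600 × (1.79606e-10 − 4.09832e-10) = 1.90332e-16.

S_4 ≈ 521.265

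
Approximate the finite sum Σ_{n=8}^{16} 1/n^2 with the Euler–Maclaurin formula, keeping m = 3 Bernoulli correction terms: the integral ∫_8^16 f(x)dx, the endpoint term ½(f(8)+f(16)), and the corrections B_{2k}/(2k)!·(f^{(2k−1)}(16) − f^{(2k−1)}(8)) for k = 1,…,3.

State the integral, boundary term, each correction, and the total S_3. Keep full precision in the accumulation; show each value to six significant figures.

∫_8^16 1/x^2 dx evaluates to 0.0625000.
½[f(8) + f(16)] = ½[0.0156250 + 0.00390625] = 0.00976562.
Integral + boundary = 0.0722656.
k=1: B_{2}/(2)! × [f^{(1)}(16) − f^{(1)}(8)] = 1/12 × (-0.000488281 − (-0.00390625)) = 0.000284831.
After k=1: 0.0725505.
k=2: B_{4}/(4)! × [f^{(3)}(16) − f^{(3)}(8)] = −1/720 × (-2.28882e-05 − (-0.000732422)) = -9.85463e-07.
After k=2: 0.0725495.
k=3: B_{6}/(6)! × [f^{(5)}(16) − f^{(5)}(8)] = 1/30240 × (-2.68221e-06 − (-0.000343323)) = 1.12646e-08.

S_3 ≈ 0.0725495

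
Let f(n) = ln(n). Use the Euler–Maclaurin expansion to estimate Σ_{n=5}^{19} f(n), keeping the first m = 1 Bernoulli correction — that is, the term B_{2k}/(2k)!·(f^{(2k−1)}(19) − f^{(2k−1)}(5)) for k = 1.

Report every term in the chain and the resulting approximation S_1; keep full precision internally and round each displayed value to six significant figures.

S_1 ≈ 36.1618

∫_5^19 ln(x) dx evaluates to 33.8972.
Boundary: ½(f(5) + f(19)) = ½(1.60944 + 2.94444) = 2.27694.
Integral + boundary = 36.1741.
k=1: B_{2}/(2)! × [f^{(1)}(19) − f^{(1)}(5)] = 1/12 × (0.0526316 − 0.200000) = -0.0122807.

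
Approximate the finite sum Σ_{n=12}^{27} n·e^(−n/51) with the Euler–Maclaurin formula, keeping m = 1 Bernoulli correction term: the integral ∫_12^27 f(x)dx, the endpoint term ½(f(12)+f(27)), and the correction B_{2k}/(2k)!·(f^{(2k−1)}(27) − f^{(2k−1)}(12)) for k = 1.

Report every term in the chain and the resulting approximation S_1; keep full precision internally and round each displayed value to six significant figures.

∫_12^27 x·e^(−x/51) dx evaluates to 196.509.
½[f(12) + f(27)] = ½[9.48406 + 15.9017] = 12.6929.
So far: 209.202.
k=1: B_{2}/(2)! × [f^{(1)}(27) − f^{(1)}(12)] = 1/12 × (0.277154 − 0.604376) = -0.0272686.

S_1 ≈ 209.174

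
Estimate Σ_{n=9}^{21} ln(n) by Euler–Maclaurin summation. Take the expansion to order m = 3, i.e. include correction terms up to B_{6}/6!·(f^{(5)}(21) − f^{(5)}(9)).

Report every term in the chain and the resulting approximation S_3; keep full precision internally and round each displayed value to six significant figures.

The integral term ∫_9^21 ln(x) dx = 32.1599.
Boundary: ½(f(9) + f(21)) = ½(2.19722 + 3.04452) = 2.62087.
Integral + boundary = 34.7808.
Correction k=1: B_{2}/2! · (f^{(1)}(21) − f^{(1)}(9)) = 1/12 · (0.0476190 − 0.111111) = -0.00529101.
Partial sum through k=1: 34.7755.
Correction k=2: B_{4}/4! · (f^{(3)}(21) − f^{(3)}(9)) = −1/720 · (0.000215959 − 0.00274348) = 3.51045e-06.
Partial sum through k=2: 34.7755.
Correction k=3: B_{6}/6! · (f^{(5)}(21) − f^{(5)}(9)) = 1/30240 · (5.87645e-06 − 0.000406442) = -1.32462e-08.

S_3 ≈ 34.7755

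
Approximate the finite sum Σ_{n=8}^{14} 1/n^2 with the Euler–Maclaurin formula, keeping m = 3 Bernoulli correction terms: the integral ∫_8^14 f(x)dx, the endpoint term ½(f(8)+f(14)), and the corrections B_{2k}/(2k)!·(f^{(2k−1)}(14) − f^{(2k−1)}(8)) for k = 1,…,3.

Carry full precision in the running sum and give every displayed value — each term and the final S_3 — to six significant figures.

Integral: ∫_8^14 1/x^2 dx = 0.0535714.
Endpoint term: (f(8) + f(14))/2 = (0.0156250 + 0.00510204)/2 = 0.0103635.
Running total after boundary: 0.0639349.
Correction k=1: B_{2}/2! · (f^{(1)}(14) − f^{(1)}(8)) = 1/12 · (-0.000728863 − (-0.00390625)) = 0.000264782.
Running total after k=1: 0.0641997.
Correction k=2: B_{4}/4! · (f^{(3)}(14) − f^{(3)}(8)) = −1/720 · (-4.46243e-05 − (-0.000732422)) = -9.55274e-07.
Running total after k=2: 0.0641988.
Correction k=3: B_{6}/6! · (f^{(5)}(14) − f^{(5)}(8)) = 1/30240 · (-6.83024e-06 − (-0.000343323)) = 1.11274e-08.

S_3 ≈ 0.0641988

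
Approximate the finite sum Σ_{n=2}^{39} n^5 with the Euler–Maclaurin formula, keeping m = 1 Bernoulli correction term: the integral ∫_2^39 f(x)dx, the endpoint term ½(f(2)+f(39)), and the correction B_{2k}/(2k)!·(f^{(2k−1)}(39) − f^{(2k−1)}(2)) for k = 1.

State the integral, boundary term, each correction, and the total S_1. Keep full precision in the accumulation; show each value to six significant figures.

The integral term ∫_2^39 x^5 dx = 5.86457e+08.
Boundary: ½(f(2) + f(39)) = ½(32.0000 + 9.02242e+07) = 4.51121e+07.
So far: 6.31569e+08.
Order-1 term: 1/12 · (1.15672e+07 − 80.0000) = 963927.

S_1 ≈ 6.32533e+08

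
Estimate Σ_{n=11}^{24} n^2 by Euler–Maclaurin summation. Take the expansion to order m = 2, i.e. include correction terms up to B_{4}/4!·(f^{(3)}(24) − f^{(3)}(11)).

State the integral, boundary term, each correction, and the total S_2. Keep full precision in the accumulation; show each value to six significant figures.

The integral term ∫_11^24 x^2 dx = 4164.33.
Boundary: ½(f(11) + f(24)) = ½(121.000 + 576.000) = 348.500.
So far: 4512.83.
Correction k=1: B_{2}/2! · (f^{(1)}(24) − f^{(1)}(11)) = 1/12 · (48.0000 − 22.0000) = 2.16667.
Running total after k=1: 4515.00.
Correction k=2: B_{4}/4! · (f^{(3)}(24) − f^{(3)}(11)) = −1/720 · (0.00000 − 0.00000) = 0.00000.

S_2 ≈ 4515.00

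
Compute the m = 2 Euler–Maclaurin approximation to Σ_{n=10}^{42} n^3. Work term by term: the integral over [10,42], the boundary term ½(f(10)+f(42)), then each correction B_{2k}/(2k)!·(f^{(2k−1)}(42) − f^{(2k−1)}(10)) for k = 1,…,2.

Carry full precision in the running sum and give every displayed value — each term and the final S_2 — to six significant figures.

Integral: ∫_10^42 x^3 dx = 775424.
½[f(10) + f(42)] = ½[1000.00 + 74088.0] = 37544.0.
Running total after boundary: 812968.
Correction k=1: B_{2}/2! · (f^{(1)}(42) − f^{(1)}(10)) = 1/12 · (5292.00 − 300.000) = 416.000.
Partial sum through k=1: 813384.
Correction k=2: B_{4}/4! · (f^{(3)}(42) − f^{(3)}(10)) = −1/720 · (6.00000 − 6.00000) = 0.00000.

S_2 ≈ 813384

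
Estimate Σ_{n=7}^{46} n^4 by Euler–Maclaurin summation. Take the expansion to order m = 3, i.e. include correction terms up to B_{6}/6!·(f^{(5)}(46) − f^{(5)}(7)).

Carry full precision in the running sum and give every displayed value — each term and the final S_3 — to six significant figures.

Integral: ∫_7^46 x^4 dx = 4.11892e+07.
½[f(7) + f(46)] = ½[2401.00 + 4.47746e+06] = 2.23993e+06.
Integral + boundary = 4.34292e+07.
Order-1 term: 1/12 · (389344 − 1372.00) = 32331.0.
Running total after k=1: 4.34615e+07.
Order-2 term: −1/720 · (1104.00 − 168.000) = -1.30000.
Running total after k=2: 4.34615e+07.
Order-3 term: 1/30240 · (0.00000 − 0.00000) = 0.00000.

S_3 ≈ 4.34615e+07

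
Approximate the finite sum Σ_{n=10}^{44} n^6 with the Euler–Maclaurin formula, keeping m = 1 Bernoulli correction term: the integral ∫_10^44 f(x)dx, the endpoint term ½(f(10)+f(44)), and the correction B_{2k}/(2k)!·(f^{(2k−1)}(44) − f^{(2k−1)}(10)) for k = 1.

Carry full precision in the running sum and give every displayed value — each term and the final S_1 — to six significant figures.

S_1 ≈ 4.93208e+10

∫_10^44 x^6 dx evaluates to 4.56097e+10.
½[f(10) + f(44)] = ½[1.00000e+06 + 7.25631e+09] = 3.62866e+09.
Running total after boundary: 4.92383e+10.
Correction k=1: B_{2}/2! · (f^{(1)}(44) − f^{(1)}(10)) = 1/12 · (9.89497e+08 − 600000) = 8.24081e+07.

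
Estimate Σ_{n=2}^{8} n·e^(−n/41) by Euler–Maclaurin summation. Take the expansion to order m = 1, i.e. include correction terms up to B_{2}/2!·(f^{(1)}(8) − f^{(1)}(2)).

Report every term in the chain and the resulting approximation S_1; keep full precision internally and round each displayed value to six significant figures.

The integral term ∫_2^8 x·e^(−x/41) dx = 26.1906.
Endpoint term: (f(2) + f(8))/2 = (1.90478 + 6.58187)/2 = 4.24333.
Running total after boundary: 30.4339.
Correction k=1: B_{2}/2! · (f^{(1)}(8) − f^{(1)}(2)) = 1/12 · (0.662201 − 0.905932) = -0.0203109.

S_1 ≈ 30.4136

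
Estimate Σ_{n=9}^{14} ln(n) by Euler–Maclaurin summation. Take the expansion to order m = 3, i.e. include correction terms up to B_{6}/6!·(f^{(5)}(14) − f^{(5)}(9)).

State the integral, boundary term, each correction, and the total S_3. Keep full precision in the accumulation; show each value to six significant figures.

S_3 ≈ 14.5866

The integral term ∫_9^14 ln(x) dx = 12.1718.
Endpoint term: (f(9) + f(14))/2 = (2.19722 + 2.63906)/2 = 2.41814.
Running total after boundary: 14.5899.
Order-1 term: 1/12 · (0.0714286 − 0.111111) = -0.00330688.
Running total after k=1: 14.5866.
Order-2 term: −1/720 · (0.000728863 − 0.00274348) = 2.79809e-06.
Running total after k=2: 14.5866.
Order-3 term: 1/30240 · (4.46243e-05 − 0.000406442) = -1.19649e-08.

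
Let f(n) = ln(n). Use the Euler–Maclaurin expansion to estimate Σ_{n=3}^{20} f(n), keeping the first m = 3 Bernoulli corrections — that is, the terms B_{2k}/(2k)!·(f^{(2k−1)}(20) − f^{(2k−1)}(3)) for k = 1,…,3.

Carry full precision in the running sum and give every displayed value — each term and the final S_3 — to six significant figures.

S_3 ≈ 41.6425

∫_3^20 ln(x) dx evaluates to 39.6188.
½[f(3) + f(20)] = ½[1.09861 + 2.99573] = 2.04717.
Integral + boundary = 41.6660.
Correction k=1: B_{2}/2! · (f^{(1)}(20) − f^{(1)}(3)) = 1/12 · (0.0500000 − 0.333333) = -0.0236111.
Partial sum through k=1: 41.6424.
Correction k=2: B_{4}/4! · (f^{(3)}(20) − f^{(3)}(3)) = −1/720 · (0.000250000 − 0.0740741) = 0.000102533.
Partial sum through k=2: 41.6425.
Correction k=3: B_{6}/6! · (f^{(5)}(20) − f^{(5)}(3)) = 1/30240 · (7.50000e-06 − 0.0987654) = -3.26580e-06.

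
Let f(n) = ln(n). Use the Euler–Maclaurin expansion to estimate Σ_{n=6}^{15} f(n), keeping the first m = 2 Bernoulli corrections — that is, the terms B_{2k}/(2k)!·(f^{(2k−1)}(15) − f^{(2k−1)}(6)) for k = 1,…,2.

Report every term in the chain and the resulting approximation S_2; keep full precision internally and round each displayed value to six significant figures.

∫_6^15 ln(x) dx evaluates to 20.8702.
Boundary: ½(f(6) + f(15)) = ½(1.79176 + 2.70805) = 2.24990.
Integral + boundary = 23.1201.
k=1: B_{2}/(2)! × [f^{(1)}(15) − f^{(1)}(6)] = 1/12 × (0.0666667 − 0.166667) = -0.00833333.
Running total after k=1: 23.1118.
k=2: B_{4}/(4)! × [f^{(3)}(15) − f^{(3)}(6)] = −1/720 × (0.000592593 − 0.00925926) = 1.20370e-05.

S_2 ≈ 23.1118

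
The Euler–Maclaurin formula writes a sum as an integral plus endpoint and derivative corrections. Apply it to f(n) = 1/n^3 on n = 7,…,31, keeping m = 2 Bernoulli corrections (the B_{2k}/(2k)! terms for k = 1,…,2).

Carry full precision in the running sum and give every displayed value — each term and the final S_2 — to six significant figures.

S_2 ≈ 0.0112614

∫_7^31 1/x^3 dx evaluates to 0.00968379.
½[f(7) + f(31)] = ½[0.00291545 + 3.35672e-05] = 0.00147451.
Integral + boundary = 0.0111583.
Order-1 term: 1/12 · (-3.24844e-06 − (-0.00124948)) = 0.000103853.
Running total after k=1: 0.0112622.
Order-2 term: −1/720 · (-6.76054e-08 − (-0.000509992)) = -7.08228e-07.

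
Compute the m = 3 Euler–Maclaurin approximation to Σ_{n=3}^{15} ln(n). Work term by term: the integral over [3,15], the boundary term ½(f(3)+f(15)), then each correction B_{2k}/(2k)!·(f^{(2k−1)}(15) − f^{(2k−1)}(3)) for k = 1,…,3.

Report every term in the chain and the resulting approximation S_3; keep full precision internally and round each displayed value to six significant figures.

S_3 ≈ 27.2061

∫_3^15 ln(x) dx evaluates to 25.3249.
Boundary: ½(f(3) + f(15)) = ½(1.09861 + 2.70805) = 1.90333.
Integral + boundary = 27.2282.
Correction k=1: B_{2}/2! · (f^{(1)}(15) − f^{(1)}(3)) = 1/12 · (0.0666667 − 0.333333) = -0.0222222.
Partial sum through k=1: 27.2060.
Correction k=2: B_{4}/4! · (f^{(3)}(15) − f^{(3)}(3)) = −1/720 · (0.000592593 − 0.0740741) = 0.000102058.
Partial sum through k=2: 27.2061.
Correction k=3: B_{6}/6! · (f^{(5)}(15) − f^{(5)}(3)) = 1/30240 · (3.16049e-05 − 0.0987654) = -3.26501e-06.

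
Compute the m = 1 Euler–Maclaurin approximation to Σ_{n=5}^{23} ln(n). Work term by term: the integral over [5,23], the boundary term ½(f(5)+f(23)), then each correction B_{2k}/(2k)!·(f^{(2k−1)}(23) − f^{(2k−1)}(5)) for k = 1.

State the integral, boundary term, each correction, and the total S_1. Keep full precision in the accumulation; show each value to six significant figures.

The integral term ∫_5^23 ln(x) dx = 46.0692.
Endpoint term: (f(5) + f(23))/2 = (1.60944 + 3.13549)/2 = 2.37247.
Running total after boundary: 48.4416.
Correction k=1: B_{2}/2! · (f^{(1)}(23) − f^{(1)}(5)) = 1/12 · (0.0434783 − 0.200000) = -0.0130435.

S_1 ≈ 48.4286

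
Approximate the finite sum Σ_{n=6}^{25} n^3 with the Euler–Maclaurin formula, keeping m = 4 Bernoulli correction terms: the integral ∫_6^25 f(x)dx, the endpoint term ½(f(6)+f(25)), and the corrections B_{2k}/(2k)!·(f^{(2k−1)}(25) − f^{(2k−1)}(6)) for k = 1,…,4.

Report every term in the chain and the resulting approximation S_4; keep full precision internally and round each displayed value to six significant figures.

S_4 ≈ 105400

∫_6^25 x^3 dx evaluates to 97332.2.
Endpoint term: (f(6) + f(25))/2 = (216.000 + 15625.0)/2 = 7920.50.
Running total after boundary: 105253.
Correction k=1: B_{2}/2! · (f^{(1)}(25) − f^{(1)}(6)) = 1/12 · (1875.00 − 108.000) = 147.250.
Running total after k=1: 105400.
Correction k=2: B_{4}/4! · (f^{(3)}(25) − f^{(3)}(6)) = −1/720 · (6.00000 − 6.00000) = 0.00000.
Running total after k=2: 105400.
Correction k=3: B_{6}/6! · (f^{(5)}(25) − f^{(5)}(6)) = 1/30240 · (0.00000 − 0.00000) = 0.00000.
Running total after k=3: 105400.
Correction k=4: B_{8}/8! · (f^{(7)}(25) − f^{(7)}(6)) = −1/1209600 · (0.00000 − 0.00000) = 0.00000.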